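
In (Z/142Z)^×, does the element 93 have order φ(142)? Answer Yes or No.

Yes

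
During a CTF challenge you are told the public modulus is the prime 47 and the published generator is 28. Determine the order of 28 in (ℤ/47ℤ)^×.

By Lagrange's theorem, ord_47(28) divides φ(47) = 47 − 1 = 46 = 2 · 23.
Divisors of 46: 1, 2, 23, 46.
Evaluate successive powers at the divisors of 46:
28^1 ≡ 28 (mod 47)
28^2 ≡ 32 (mod 47)
28^23 ≡ 1 (mod 47) ✓
Hence ord(28) = 23.

23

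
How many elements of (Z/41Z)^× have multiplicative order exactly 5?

4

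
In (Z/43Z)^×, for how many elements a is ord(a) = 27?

0

φ(43) = 43 − 1 = 42 = 2 · 3 · 7.
In a cyclic group of order 42, there are φ(d) elements of order d for each divisor d of 42, and zero for non-divisors.
27 does not divide 42, so no element of (Z/43Z)^× has order 27.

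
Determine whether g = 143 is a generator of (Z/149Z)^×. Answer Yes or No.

No

φ(149) = 149 − 1 = 148 = 2^2 · 37.
Test 143^(148/q) mod 149 for each prime factor q of 148:
143^74 ≡ 1 (mod 149)  [q = 2: ≡ 1 ✗]
143^4 ≡ 104 (mod 149)  [q = 37: ≢ 1 ✓]
Since 143^74 ≡ 1, the order of 143 divides 74 < 148, so 143 is not a primitive root.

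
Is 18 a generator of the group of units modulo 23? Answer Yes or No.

No

φ(23) = 23 − 1 = 22 = 2 · 11.
Test 18^(22/q) mod 23 for each prime factor q of 22:
18^11 ≡ 1 (mod 23)  [q = 2: ≡ 1 ✗]
18^2 ≡ 2 (mod 23)  [q = 11: ≢ 1 ✓]
18^11 ≡ 1 shows ord(18) | 11, strictly less than φ(23); not a primitive root.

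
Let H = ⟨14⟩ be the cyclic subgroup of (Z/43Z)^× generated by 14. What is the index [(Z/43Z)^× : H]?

2

Since 14 ∈ (Z/43Z)^×, its order divides φ(43) = 43 − 1 = 42 = 2 · 3 · 7.
Divisors of 42: 1, 2, 3, 6, 7, 14, 21, 42.
Compute 14^d (mod 43) for the divisors d until we hit 1:
14^1 ≡ 14 (mod 43)
14^2 ≡ 24 (mod 43)
14^3 ≡ 35 (mod 43)
14^6 ≡ 21 (mod 43)
14^7 ≡ 36 (mod 43)
14^14 ≡ 6 (mod 43)
14^21 ≡ 1 (mod 43) ✓
So ord_43(14) = 21, hence |⟨14⟩| = 21.
[(Z/43Z)^× : ⟨14⟩] = 42/21 = 2.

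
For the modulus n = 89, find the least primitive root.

φ(89) = 89 − 1 = 88 = 2^3 · 11.
g is a primitive root iff g^(88/q) ≢ 1 (mod 89) for each prime q ∈ {2, 11}.
g = 2: 2^44 ≡ 1 — hits 1, so not a primitive root.
g = 3: 3^44 ≡ 88; 3^8 ≡ 64 — none is 1, so 3 is a primitive root.
The smallest primitive root modulo 89 is 3.

3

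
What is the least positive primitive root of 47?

5

φ(47) = 47 − 1 = 46 = 2 · 23.
g is a primitive root iff g^(46/q) ≢ 1 (mod 47) for each prime q ∈ {2, 23}.
g = 2: 2^23 ≡ 1 — hits 1, so not a primitive root.
g = 3: 3^23 ≡ 1 — hits 1, so not a primitive root.
g = 4: 4^23 ≡ 1 — hits 1, so not a primitive root.
g = 5: 5^23 ≡ 46; 5^2 ≡ 25 — none is 1, so 5 is a primitive root.
The smallest primitive root modulo 47 is 5.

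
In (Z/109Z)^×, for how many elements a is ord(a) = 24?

φ(109) = 109 − 1 = 108 = 2^2 · 3^3.
(Z/109Z)^× is cyclic (|G| = 108); a cyclic group of order m has exactly φ(d) elements of each order d | m, and none otherwise.
Since 24 ∤ 108, the count is 0.

0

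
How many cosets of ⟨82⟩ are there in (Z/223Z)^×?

6

Since 82 ∈ (Z/223Z)^×, its order divides φ(223) = 223 − 1 = 222 = 2 · 3 · 37.
Divisors of 222: 1, 2, 3, 6, 37, 74, 111, 222.
Evaluate successive powers at the divisors of 222:
82^1 ≡ 82 (mod 223)
82^2 ≡ 34 (mod 223)
82^3 ≡ 112 (mod 223)
82^6 ≡ 56 (mod 223)
82^37 ≡ 1 (mod 223) ✓
The order of 82 is 37, so the subgroup it generates has 37 elements.
[(Z/223Z)^× : ⟨82⟩] = 222/37 = 6.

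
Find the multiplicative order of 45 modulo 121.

11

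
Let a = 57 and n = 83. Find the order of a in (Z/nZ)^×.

The order of 57 must divide φ(83) = 83 − 1 = 82 = 2 · 41.
Divisors of 82: 1, 2, 41, 82.
Compute 57^d (mod 83) for the divisors d until we hit 1:
57^1 ≡ 57
57^2 ≡ 12
57^41 ≡ 82
57^82 ≡ 1
Hence ord(57) = 82.

82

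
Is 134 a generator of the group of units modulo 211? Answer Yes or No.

φ(211) = 211 − 1 = 210 = 2 · 3 · 5 · 7.
Test 134^(210/q) mod 211 for each prime factor q of 210:
134^105 ≡ 1 (mod 211)  [q = 2: ≡ 1 ✗]
134^70 ≡ 196 (mod 211)  [q = 3: ≢ 1 ✓]
134^42 ≡ 107 (mod 211)  [q = 5: ≢ 1 ✓]
134^30 ≡ 1 (mod 211)  [q = 7: ≡ 1 ✗]
The check at q = 2 fails, so 134 generates a proper subgroup.

No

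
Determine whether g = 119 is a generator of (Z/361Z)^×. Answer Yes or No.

φ(361) = φ(19^2) = 19·(19−1) = 342 = 2 · 3^2 · 19.
119 is a primitive root mod 361 iff 119^(φ(361)/q) ≢ 1 for every prime q | φ(361), i.e. q ∈ {2, 3, 19}.
119^171 ≡ 1 (mod 361)  [q = 2: ≡ 1 ✗]
119^114 ≡ 292 (mod 361)  [q = 3: ≢ 1 ✓]
119^18 ≡ 134 (mod 361)  [q = 19: ≢ 1 ✓]
Since 119^171 ≡ 1, the order of 119 divides 171 < 342, so 119 is not a primitive root.

No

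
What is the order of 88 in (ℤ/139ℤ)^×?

138

Since 88 ∈ (Z/139Z)^×, its order divides φ(139) = 139 − 1 = 138 = 2 · 3 · 23.
Divisors of 138: 1, 2, 3, 6, 23, 46, 69, 138.
Check 88^d mod 139 for each divisor in increasing order:
88^1 ≡ 88 (mod 139)
88^2 ≡ 99 (mod 139)
88^3 ≡ 94 (mod 139)
88^6 ≡ 79 (mod 139)
88^23 ≡ 97 (mod 139)
88^46 ≡ 96 (mod 139)
88^69 ≡ 138 (mod 139)
88^138 ≡ 1 (mod 139) ✓
Therefore the multiplicative order of 88 modulo 139 is 138.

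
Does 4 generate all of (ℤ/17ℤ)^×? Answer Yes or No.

No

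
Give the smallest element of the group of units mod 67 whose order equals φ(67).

φ(67) = 67 − 1 = 66 = 2 · 3 · 11.
Test candidates g = 2, 3, … against the prime factors q ∈ {2, 3, 11} of φ(67): g is a generator iff g^(66/q) ≢ 1 for every such q.
g = 2: 2^33 ≡ 66; 2^22 ≡ 37; 2^6 ≡ 64 — none is 1, so 2 is a primitive root.
The smallest primitive root modulo 67 is 2.

2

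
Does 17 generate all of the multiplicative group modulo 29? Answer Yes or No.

No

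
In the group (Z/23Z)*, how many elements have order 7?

0

φ(23) = 23 − 1 = 22 = 2 · 11.
Since (Z/23Z)^× is cyclic of order 22, the number of elements of order d is φ(d) when d | 22 and 0 otherwise.
7 does not divide 22, so no element of (Z/23Z)^× has order 7.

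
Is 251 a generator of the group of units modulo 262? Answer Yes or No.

φ(262) = φ(2)·φ(131) = 1·130 = 130 = 2 · 5 · 13.
Test 251^(130/q) mod 262 for each prime factor q of 130:
251^65 ≡ 261 (mod 262)  [q = 2: ≢ 1 ✓]
251^26 ≡ 53 (mod 262)  [q = 5: ≢ 1 ✓]
251^10 ≡ 215 (mod 262)  [q = 13: ≢ 1 ✓]
Every test exponent gives a nontrivial residue, hence 251 generates the full group.

Yes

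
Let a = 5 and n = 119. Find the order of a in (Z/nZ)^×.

48

Since 5 ∈ (Z/119Z)^×, its order divides φ(119) = φ(7·17) = (7−1)·(17−1) = 6·16 = 96 = 2^5 · 3.
Divisors of 96: 1, 2, 3, 4, 6, 8, 12, 16, 24, 32, 48, 96.
Test each divisor d:
5^1 ≡ 5 (mod 119)
5^2 ≡ 25 (mod 119)
5^3 ≡ 6 (mod 119)
5^4 ≡ 30 (mod 119)
5^6 ≡ 36 (mod 119)
5^8 ≡ 67 (mod 119)
5^12 ≡ 106 (mod 119)
5^16 ≡ 86 (mod 119)
5^24 ≡ 50 (mod 119)
5^32 ≡ 18 (mod 119)
5^48 ≡ 1 (mod 119) ✓
So ord_119(5) = 48.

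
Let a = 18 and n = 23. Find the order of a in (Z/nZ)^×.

11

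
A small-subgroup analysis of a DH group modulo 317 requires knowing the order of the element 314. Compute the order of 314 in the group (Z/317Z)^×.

By Lagrange's theorem, ord_317(314) divides φ(317) = 317 − 1 = 316 = 2^2 · 79.
Divisors of 316: 1, 2, 4, 79, 158, 316.
Evaluate successive powers at the divisors of 316:
314^1 ≡ 314
314^2 ≡ 9
314^4 ≡ 81
314^79 ≡ 114
314^158 ≡ 316
314^316 ≡ 1
Hence ord(314) = 316.

316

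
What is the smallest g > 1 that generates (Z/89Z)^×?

3

φ(89) = 89 − 1 = 88 = 2^3 · 11.
g is a primitive root iff g^(88/q) ≢ 1 (mod 89) for each prime q ∈ {2, 11}.
g = 2: 2^44 ≡ 1 — hits 1, so not a primitive root.
g = 3: 3^44 ≡ 88; 3^8 ≡ 64 — none is 1, so 3 is a primitive root.
The smallest primitive root modulo 89 is 3.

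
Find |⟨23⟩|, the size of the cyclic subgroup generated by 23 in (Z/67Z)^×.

33

Since 23 ∈ (Z/67Z)^×, its order divides φ(67) = 67 − 1 = 66 = 2 · 3 · 11.
Divisors of 66: 1, 2, 3, 6, 11, 22, 33, 66.
Check 23^d mod 67 for each divisor in increasing order:
23^1 ≡ 23 (mod 67)
23^2 ≡ 60 (mod 67)
23^3 ≡ 40 (mod 67)
23^6 ≡ 59 (mod 67)
23^11 ≡ 29 (mod 67)
23^22 ≡ 37 (mod 67)
23^33 ≡ 1 (mod 67) ✓
The smallest such exponent is 33, so the order of 23 is 33.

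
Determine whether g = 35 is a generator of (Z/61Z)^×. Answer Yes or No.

Yes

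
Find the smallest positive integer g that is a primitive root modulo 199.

φ(199) = 199 − 1 = 198 = 2 · 3^2 · 11.
Test candidates g = 2, 3, … against the prime factors q ∈ {2, 3, 11} of φ(199): g is a generator iff g^(198/q) ≢ 1 for every such q.
g = 2: 2^99 ≡ 1 — hits 1, so not a primitive root.
g = 3: 3^99 ≡ 198; 3^66 ≡ 106; 3^18 ≡ 125 — none is 1, so 3 is a primitive root.
Hence the least primitive root of 199 is 3.

3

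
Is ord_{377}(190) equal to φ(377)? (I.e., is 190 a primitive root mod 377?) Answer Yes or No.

No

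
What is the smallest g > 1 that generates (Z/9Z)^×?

φ(9) = φ(3^2) = 3·(3−1) = 6 = 2 · 3.
g is a primitive root iff g^(6/q) ≢ 1 (mod 9) for each prime q ∈ {2, 3}.
g = 2: 2^3 ≡ 8; 2^2 ≡ 4 — none is 1, so 2 is a primitive root.
The smallest primitive root modulo 9 is 2.

2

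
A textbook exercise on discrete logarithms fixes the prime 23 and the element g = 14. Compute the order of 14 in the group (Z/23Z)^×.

22

The order of 14 must divide φ(23) = 23 − 1 = 22 = 2 · 11.
Divisors of 22: 1, 2, 11, 22.
Evaluate successive powers at the divisors of 22:
14^1 ≡ 14
14^2 ≡ 12
14^11 ≡ 22
14^22 ≡ 1
The smallest such exponent is 22, so the order of 14 is 22.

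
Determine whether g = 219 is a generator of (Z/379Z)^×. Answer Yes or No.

φ(379) = 379 − 1 = 378 = 2 · 3^3 · 7.
An element g generates (Z/379Z)^× iff g^(378/q) ≢ 1 (mod 379) for each prime q ∈ {2, 3, 7}.
219^189 ≡ 1 (mod 379)  [q = 2: ≡ 1 ✗]
219^126 ≡ 51 (mod 379)  [q = 3: ≢ 1 ✓]
219^54 ≡ 86 (mod 379)  [q = 7: ≢ 1 ✓]
Since 219^189 ≡ 1, the order of 219 divides 189 < 378, so 219 is not a primitive root.

No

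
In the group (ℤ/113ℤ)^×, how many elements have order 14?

φ(113) = 113 − 1 = 112 = 2^4 · 7.
In a cyclic group of order 112, there are φ(d) elements of order d for each divisor d of 112, and zero for non-divisors.
14 = 2 · 7 divides 112, and φ(14) = 6.

6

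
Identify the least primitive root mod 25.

φ(25) = φ(5^2) = 5·(5−1) = 20 = 2^2 · 5.
Test candidates g = 2, 3, … against the prime factors q ∈ {2, 5} of φ(25): g is a generator iff g^(20/q) ≢ 1 for every such q.
g = 2: 2^10 ≡ 24; 2^4 ≡ 16 — none is 1, so 2 is a primitive root.
So 2 is the smallest generator of (Z/25Z)^×.

2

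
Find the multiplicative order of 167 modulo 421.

210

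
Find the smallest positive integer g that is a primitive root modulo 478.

φ(478) = φ(2)·φ(239) = 1·238 = 238 = 2 · 7 · 17.
g is a primitive root iff g^(238/q) ≢ 1 (mod 478) for each prime q ∈ {2, 7, 17}.
g = 2: gcd(2, 478) = 2 > 1, not a unit — skip.
g = 3: 3^119 ≡ 1 — hits 1, so not a primitive root.
g = 4: gcd(4, 478) = 2 > 1, not a unit — skip.
g = 5: 5^119 ≡ 1 — hits 1, so not a primitive root.
g = 6: gcd(6, 478) = 2 > 1, not a unit — skip.
g = 7: 7^119 ≡ 477; 7^34 ≡ 263; 7^14 ≡ 211 — none is 1, so 7 is a primitive root.
So 7 is the smallest generator of (Z/478Z)^×.

7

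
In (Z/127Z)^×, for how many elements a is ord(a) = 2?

φ(127) = 127 − 1 = 126 = 2 · 3^2 · 7.
Since (Z/127Z)^× is cyclic of order 126, the number of elements of order d is φ(d) when d | 126 and 0 otherwise.
2 | 126, and φ(2) = 2 − 1 = 1.

1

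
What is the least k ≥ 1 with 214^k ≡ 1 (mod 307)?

ord(214) | φ(307) = 307 − 1 = 306 = 2 · 3^2 · 17.
Divisors of 306: 1, 2, 3, 6, 9, 17, 18, 34, 51, 102, 153, 306.
Evaluate successive powers at the divisors of 306:
214^1 ≡ 214 (mod 307)
214^2 ≡ 53 (mod 307)
214^3 ≡ 290 (mod 307)
214^6 ≡ 289 (mod 307)
214^9 ≡ 306 (mod 307)
214^17 ≡ 33 (mod 307)
214^18 ≡ 1 (mod 307) ✓
The smallest such exponent is 18, so the order of 214 is 18.

18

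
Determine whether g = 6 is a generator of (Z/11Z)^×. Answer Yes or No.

Yes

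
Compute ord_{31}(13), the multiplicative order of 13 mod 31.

30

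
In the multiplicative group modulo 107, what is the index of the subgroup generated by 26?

Since 26 ∈ (Z/107Z)^×, its order divides φ(107) = 107 − 1 = 106 = 2 · 53.
Divisors of 106: 1, 2, 53, 106.
Check 26^d mod 107 for each divisor in increasing order:
26^1 ≡ 26
26^2 ≡ 34
26^53 ≡ 106
26^106 ≡ 1
Thus |⟨26⟩| = ord(26) = 106.
The index is φ(107) / ord(26) = 106 / 106 = 1.

1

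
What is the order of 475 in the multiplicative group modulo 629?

4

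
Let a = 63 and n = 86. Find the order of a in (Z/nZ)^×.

42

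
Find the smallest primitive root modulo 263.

φ(263) = 263 − 1 = 262 = 2 · 131.
Test candidates g = 2, 3, … against the prime factors q ∈ {2, 131} of φ(263): g is a generator iff g^(262/q) ≢ 1 for every such q.
g = 2: 2^131 ≡ 1 — hits 1, so not a primitive root.
g = 3: 3^131 ≡ 1 — hits 1, so not a primitive root.
g = 4: 4^131 ≡ 1 — hits 1, so not a primitive root.
g = 5: 5^131 ≡ 262; 5^2 ≡ 25 — none is 1, so 5 is a primitive root.
The smallest primitive root modulo 263 is 5.

5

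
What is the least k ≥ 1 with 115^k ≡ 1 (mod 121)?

ord(115) | φ(121) = φ(11^2) = 11·(11−1) = 110 = 2 · 5 · 11.
Divisors of 110: 1, 2, 5, 10, 11, 22, 55, 110.
Compute 115^d (mod 121) for the divisors d until we hit 1:
115^1 ≡ 115 (mod 121)
115^2 ≡ 36 (mod 121)
115^5 ≡ 89 (mod 121)
115^10 ≡ 56 (mod 121)
115^11 ≡ 27 (mod 121)
115^22 ≡ 3 (mod 121)
115^55 ≡ 1 (mod 121) ✓
So ord_121(115) = 55.

55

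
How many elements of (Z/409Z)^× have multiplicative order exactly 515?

0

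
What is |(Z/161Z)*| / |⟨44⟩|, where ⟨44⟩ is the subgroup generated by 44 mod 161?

ord(44) | φ(161) = φ(7·23) = (7−1)·(23−1) = 6·22 = 132 = 2^2 · 3 · 11.
Divisors of 132: 1, 2, 3, 4, 6, 11, 12, 22, 33, 44, 66, 132.
Test each divisor d:
44^1 ≡ 44
44^2 ≡ 4
44^3 ≡ 15
44^4 ≡ 16
44^6 ≡ 64
44^11 ≡ 137
44^12 ≡ 71
44^22 ≡ 93
44^33 ≡ 22
44^44 ≡ 116
44^66 ≡ 1
So ord_161(44) = 66, hence |⟨44⟩| = 66.
[(Z/161Z)^× : ⟨44⟩] = 132/66 = 2.

2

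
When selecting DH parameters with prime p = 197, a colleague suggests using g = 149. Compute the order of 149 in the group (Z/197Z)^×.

196

ord(149) | φ(197) = 197 − 1 = 196 = 2^2 · 7^2.
Divisors of 196: 1, 2, 4, 7, 14, 28, 49, 98, 196.
Evaluate successive powers at the divisors of 196:
149^1 ≡ 149 (mod 197)
149^2 ≡ 137 (mod 197)
149^4 ≡ 54 (mod 197)
149^7 ≡ 87 (mod 197)
149^14 ≡ 83 (mod 197)
149^28 ≡ 191 (mod 197)
149^49 ≡ 14 (mod 197)
149^98 ≡ 196 (mod 197)
149^196 ≡ 1 (mod 197) ✓
Therefore the multiplicative order of 149 modulo 197 is 196.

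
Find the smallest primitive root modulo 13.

2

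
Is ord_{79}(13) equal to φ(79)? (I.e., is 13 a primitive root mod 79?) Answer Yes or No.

φ(79) = 79 − 1 = 78 = 2 · 3 · 13.
An element g generates (Z/79Z)^× iff g^(78/q) ≢ 1 (mod 79) for each prime q ∈ {2, 3, 13}.
13^39 ≡ 1 (mod 79)  [q = 2: ≡ 1 ✗]
13^26 ≡ 23 (mod 79)  [q = 3: ≢ 1 ✓]
13^6 ≡ 67 (mod 79)  [q = 13: ≢ 1 ✓]
13^39 ≡ 1 shows ord(13) | 39, strictly less than φ(79); not a primitive root.

No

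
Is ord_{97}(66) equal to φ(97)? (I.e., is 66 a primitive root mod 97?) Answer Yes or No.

No

φ(97) = 97 − 1 = 96 = 2^5 · 3.
Test 66^(96/q) mod 97 for each prime factor q of 96:
66^48 ≡ 1 (mod 97)  [q = 2: ≡ 1 ✗]
66^32 ≡ 35 (mod 97)  [q = 3: ≢ 1 ✓]
The check at q = 2 fails, so 66 generates a proper subgroup.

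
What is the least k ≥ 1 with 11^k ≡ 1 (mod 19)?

3

ord(11) | φ(19) = 19 − 1 = 18 = 2 · 3^2.
Divisors of 18: 1, 2, 3, 6, 9, 18.
Compute 11^d (mod 19) for the divisors d until we hit 1:
11^1 ≡ 11 (mod 19)
11^2 ≡ 7 (mod 19)
11^3 ≡ 1 (mod 19) ✓
The smallest such exponent is 3, so the order of 11 is 3.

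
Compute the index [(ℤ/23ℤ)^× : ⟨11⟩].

1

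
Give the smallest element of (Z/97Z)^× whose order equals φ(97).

φ(97) = 97 − 1 = 96 = 2^5 · 3.
g is a primitive root iff g^(96/q) ≢ 1 (mod 97) for each prime q ∈ {2, 3}.
g = 2: 2^48 ≡ 1 — hits 1, so not a primitive root.
g = 3: 3^48 ≡ 1 — hits 1, so not a primitive root.
g = 4: 4^48 ≡ 1 — hits 1, so not a primitive root.
g = 5: 5^48 ≡ 96; 5^32 ≡ 35 — none is 1, so 5 is a primitive root.
Hence the least primitive root of 97 is 5.

5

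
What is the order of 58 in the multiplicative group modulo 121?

55

By Lagrange's theorem, ord_121(58) divides φ(121) = φ(11^2) = 11·(11−1) = 110 = 2 · 5 · 11.
Divisors of 110: 1, 2, 5, 10, 11, 22, 55, 110.
Check 58^d mod 121 for each divisor in increasing order:
58^1 ≡ 58 (mod 121)
58^2 ≡ 97 (mod 121)
58^5 ≡ 12 (mod 121)
58^10 ≡ 23 (mod 121)
58^11 ≡ 3 (mod 121)
58^22 ≡ 9 (mod 121)
58^55 ≡ 1 (mod 121) ✓
The smallest such exponent is 55, so the order of 58 is 55.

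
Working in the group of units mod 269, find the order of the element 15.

268

By Lagrange's theorem, ord_269(15) divides φ(269) = 269 − 1 = 268 = 2^2 · 67.
Divisors of 268: 1, 2, 4, 67, 134, 268.
Evaluate successive powers at the divisors of 268:
15^1 ≡ 15
15^2 ≡ 225
15^4 ≡ 53
15^67 ≡ 187
15^134 ≡ 268
15^268 ≡ 1
So ord_269(15) = 268.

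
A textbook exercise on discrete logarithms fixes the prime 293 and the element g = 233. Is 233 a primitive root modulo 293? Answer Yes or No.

No

φ(293) = 293 − 1 = 292 = 2^2 · 73.
An element g generates (Z/293Z)^× iff g^(292/q) ≢ 1 (mod 293) for each prime q ∈ {2, 73}.
233^146 ≡ 1 (mod 293)  [q = 2: ≡ 1 ✗]
233^4 ≡ 24 (mod 293)  [q = 73: ≢ 1 ✓]
Since 233^146 ≡ 1, the order of 233 divides 146 < 292, so 233 is not a primitive root.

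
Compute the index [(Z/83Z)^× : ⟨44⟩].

The order of 44 must divide φ(83) = 83 − 1 = 82 = 2 · 41.
Divisors of 82: 1, 2, 41, 82.
Compute 44^d (mod 83) for the divisors d until we hit 1:
44^1 ≡ 44
44^2 ≡ 27
44^41 ≡ 1
The order of 44 is 41, so the subgroup it generates has 41 elements.
[(Z/83Z)^× : ⟨44⟩] = 82/41 = 2.

2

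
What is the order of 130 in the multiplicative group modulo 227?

ord(130) | φ(227) = 227 − 1 = 226 = 2 · 113.
Divisors of 226: 1, 2, 113, 226.
Compute 130^d (mod 227) for the divisors d until we hit 1:
130^1 ≡ 130
130^2 ≡ 102
130^113 ≡ 226
130^226 ≡ 1
So ord_227(130) = 226.

226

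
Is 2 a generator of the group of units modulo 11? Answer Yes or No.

φ(11) = 11 − 1 = 10 = 2 · 5.
2 is a primitive root mod 11 iff 2^(φ(11)/q) ≢ 1 for every prime q | φ(11), i.e. q ∈ {2, 5}.
2^5 ≡ 10 (mod 11)  [q = 2: ≢ 1 ✓]
2^2 ≡ 4 (mod 11)  [q = 5: ≢ 1 ✓]
All checks pass, so 2 has order 10 and is a primitive root modulo 11.

Yes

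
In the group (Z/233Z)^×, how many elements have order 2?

1

φ(233) = 233 − 1 = 232 = 2^3 · 29.
In a cyclic group of order 232, there are φ(d) elements of order d for each divisor d of 232, and zero for non-divisors.
2 | 232, and φ(2) = 2 − 1 = 1.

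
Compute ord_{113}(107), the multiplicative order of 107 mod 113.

Since 107 ∈ (Z/113Z)^×, its order divides φ(113) = 113 − 1 = 112 = 2^4 · 7.
Divisors of 112: 1, 2, 4, 7, 8, 14, 16, 28, 56, 112.
Compute 107^d (mod 113) for the divisors d until we hit 1:
107^1 ≡ 107 (mod 113)
107^2 ≡ 36 (mod 113)
107^4 ≡ 53 (mod 113)
107^7 ≡ 78 (mod 113)
107^8 ≡ 97 (mod 113)
107^14 ≡ 95 (mod 113)
107^16 ≡ 30 (mod 113)
107^28 ≡ 98 (mod 113)
107^56 ≡ 112 (mod 113)
107^112 ≡ 1 (mod 113) ✓
So ord_113(107) = 112.

112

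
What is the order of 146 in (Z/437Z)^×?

198

The order of 146 must divide φ(437) = φ(19·23) = (19−1)·(23−1) = 18·22 = 396 = 2^2 · 3^2 · 11.
Divisors of 396: 1, 2, 3, 4, 6, 9, 11, 12, 18, 22, 33, 36, 44, 66, 99, 132, 198, 396.
Test each divisor d:
146^1 ≡ 146 (mod 437)
146^2 ≡ 340 (mod 437)
146^3 ≡ 259 (mod 437)
146^4 ≡ 232 (mod 437)
146^6 ≡ 220 (mod 437)
146^9 ≡ 170 (mod 437)
146^11 ≡ 116 (mod 437)
146^12 ≡ 330 (mod 437)
146^18 ≡ 58 (mod 437)
146^22 ≡ 346 (mod 437)
146^33 ≡ 369 (mod 437)
146^36 ≡ 305 (mod 437)
146^44 ≡ 415 (mod 437)
146^66 ≡ 254 (mod 437)
146^99 ≡ 208 (mod 437)
146^132 ≡ 277 (mod 437)
146^198 ≡ 1 (mod 437) ✓
Hence ord(146) = 198.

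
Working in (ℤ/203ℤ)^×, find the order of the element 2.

84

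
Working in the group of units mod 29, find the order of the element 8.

28

Since 8 ∈ (Z/29Z)^×, its order divides φ(29) = 29 − 1 = 28 = 2^2 · 7.
Divisors of 28: 1, 2, 4, 7, 14, 28.
Evaluate successive powers at the divisors of 28:
8^1 ≡ 8
8^2 ≡ 6
8^4 ≡ 7
8^7 ≡ 17
8^14 ≡ 28
8^28 ≡ 1
So ord_29(8) = 28.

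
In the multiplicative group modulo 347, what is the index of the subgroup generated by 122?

By Lagrange's theorem, ord_347(122) divides φ(347) = 347 − 1 = 346 = 2 · 173.
Divisors of 346: 1, 2, 173, 346.
Evaluate successive powers at the divisors of 346:
122^1 ≡ 122 (mod 347)
122^2 ≡ 310 (mod 347)
122^173 ≡ 346 (mod 347)
122^346 ≡ 1 (mod 347) ✓
The order of 122 is 346, so the subgroup it generates has 346 elements.
The index is φ(347) / ord(122) = 346 / 346 = 1.

1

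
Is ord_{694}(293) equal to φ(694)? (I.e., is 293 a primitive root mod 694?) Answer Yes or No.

φ(694) = φ(2)·φ(347) = 1·346 = 346 = 2 · 173.
It suffices to check that the order of 293 is not a proper divisor of 346: compute 293^(346/q) for q ∈ {2, 173}.
293^173 ≡ 1 (mod 694)  [q = 2: ≡ 1 ✗]
293^2 ≡ 487 (mod 694)  [q = 173: ≢ 1 ✓]
The check at q = 2 fails, so 293 generates a proper subgroup.

No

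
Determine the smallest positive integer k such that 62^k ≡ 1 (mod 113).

56

By Lagrange's theorem, ord_113(62) divides φ(113) = 113 − 1 = 112 = 2^4 · 7.
Divisors of 112: 1, 2, 4, 7, 8, 14, 16, 28, 56, 112.
Evaluate successive powers at the divisors of 112:
62^1 ≡ 62 (mod 113)
62^2 ≡ 2 (mod 113)
62^4 ≡ 4 (mod 113)
62^7 ≡ 44 (mod 113)
62^8 ≡ 16 (mod 113)
62^14 ≡ 15 (mod 113)
62^16 ≡ 30 (mod 113)
62^28 ≡ 112 (mod 113)
62^56 ≡ 1 (mod 113) ✓
Therefore the multiplicative order of 62 modulo 113 is 56.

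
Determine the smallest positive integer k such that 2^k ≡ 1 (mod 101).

Since 2 ∈ (Z/101Z)^×, its order divides φ(101) = 101 − 1 = 100 = 2^2 · 5^2.
Divisors of 100: 1, 2, 4, 5, 10, 20, 25, 50, 100.
Check 2^d mod 101 for each divisor in increasing order:
2^1 ≡ 2 (mod 101)
2^2 ≡ 4 (mod 101)
2^4 ≡ 16 (mod 101)
2^5 ≡ 32 (mod 101)
2^10 ≡ 14 (mod 101)
2^20 ≡ 95 (mod 101)
2^25 ≡ 10 (mod 101)
2^50 ≡ 100 (mod 101)
2^100 ≡ 1 (mod 101) ✓
The smallest such exponent is 100, so the order of 2 is 100.

100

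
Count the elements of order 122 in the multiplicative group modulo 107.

0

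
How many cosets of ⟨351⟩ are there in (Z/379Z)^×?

2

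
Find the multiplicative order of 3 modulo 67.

22

The order of 3 must divide φ(67) = 67 − 1 = 66 = 2 · 3 · 11.
Divisors of 66: 1, 2, 3, 6, 11, 22, 33, 66.
Check 3^d mod 67 for each divisor in increasing order:
3^1 ≡ 3
3^2 ≡ 9
3^3 ≡ 27
3^6 ≡ 59
3^11 ≡ 66
3^22 ≡ 1
Therefore the multiplicative order of 3 modulo 67 is 22.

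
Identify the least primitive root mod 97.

φ(97) = 97 − 1 = 96 = 2^5 · 3.
Test candidates g = 2, 3, … against the prime factors q ∈ {2, 3} of φ(97): g is a generator iff g^(96/q) ≢ 1 for every such q.
g = 2: 2^48 ≡ 1 — hits 1, so not a primitive root.
g = 3: 3^48 ≡ 1 — hits 1, so not a primitive root.
g = 4: 4^48 ≡ 1 — hits 1, so not a primitive root.
g = 5: 5^48 ≡ 96; 5^32 ≡ 35 — none is 1, so 5 is a primitive root.
So 5 is the smallest generator of (Z/97Z)^×.

5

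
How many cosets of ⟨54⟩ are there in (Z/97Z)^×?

By Lagrange's theorem, ord_97(54) divides φ(97) = 97 − 1 = 96 = 2^5 · 3.
Divisors of 96: 1, 2, 3, 4, 6, 8, 12, 16, 24, 32, 48, 96.
Check 54^d mod 97 for each divisor in increasing order:
54^1 ≡ 54 (mod 97)
54^2 ≡ 6 (mod 97)
54^3 ≡ 33 (mod 97)
54^4 ≡ 36 (mod 97)
54^6 ≡ 22 (mod 97)
54^8 ≡ 35 (mod 97)
54^12 ≡ 96 (mod 97)
54^16 ≡ 61 (mod 97)
54^24 ≡ 1 (mod 97) ✓
So ord_97(54) = 24, hence |⟨54⟩| = 24.
Index = |(Z/97Z)^×| / |⟨54⟩| = 96 / 24 = 4.

4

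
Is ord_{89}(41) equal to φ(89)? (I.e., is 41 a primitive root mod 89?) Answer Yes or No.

Yes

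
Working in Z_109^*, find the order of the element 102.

54

Since 102 ∈ (Z/109Z)^×, its order divides φ(109) = 109 − 1 = 108 = 2^2 · 3^3.
Divisors of 108: 1, 2, 3, 4, 6, 9, 12, 18, 27, 36, 54, 108.
Evaluate successive powers at the divisors of 108:
102^1 ≡ 102
102^2 ≡ 49
102^3 ≡ 93
102^4 ≡ 3
102^6 ≡ 38
102^9 ≡ 46
102^12 ≡ 27
102^18 ≡ 45
102^27 ≡ 108
102^36 ≡ 63
102^54 ≡ 1
Hence ord(102) = 54.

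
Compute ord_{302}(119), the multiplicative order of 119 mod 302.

6

Since 119 ∈ (Z/302Z)^×, its order divides φ(302) = φ(2)·φ(151) = 1·150 = 150 = 2 · 3 · 5^2.
Divisors of 150: 1, 2, 3, 5, 6, 10, 15, 25, 30, 50, 75, 150.
Test each divisor d:
119^1 ≡ 119 (mod 302)
119^2 ≡ 269 (mod 302)
119^3 ≡ 301 (mod 302)
119^5 ≡ 33 (mod 302)
119^6 ≡ 1 (mod 302) ✓
Hence ord(119) = 6.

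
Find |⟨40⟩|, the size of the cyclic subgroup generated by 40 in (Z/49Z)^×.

42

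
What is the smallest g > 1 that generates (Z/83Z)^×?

2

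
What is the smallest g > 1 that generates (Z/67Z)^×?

2

φ(67) = 67 − 1 = 66 = 2 · 3 · 11.
Test candidates g = 2, 3, … against the prime factors q ∈ {2, 3, 11} of φ(67): g is a generator iff g^(66/q) ≢ 1 for every such q.
g = 2: 2^33 ≡ 66; 2^22 ≡ 37; 2^6 ≡ 64 — none is 1, so 2 is a primitive root.
So 2 is the smallest generator of (Z/67Z)^×.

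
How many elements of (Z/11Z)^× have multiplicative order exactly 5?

4

φ(11) = 11 − 1 = 10 = 2 · 5.
Since (Z/11Z)^× is cyclic of order 10, the number of elements of order d is φ(d) when d | 10 and 0 otherwise.
5 | 10, and φ(5) = 5 − 1 = 4.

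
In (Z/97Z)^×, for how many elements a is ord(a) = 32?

16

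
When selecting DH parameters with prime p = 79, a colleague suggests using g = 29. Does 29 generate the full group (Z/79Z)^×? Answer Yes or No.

Yes

φ(79) = 79 − 1 = 78 = 2 · 3 · 13.
29 is a primitive root mod 79 iff 29^(φ(79)/q) ≢ 1 for every prime q | φ(79), i.e. q ∈ {2, 3, 13}.
29^39 ≡ 78 (mod 79)  [q = 2: ≢ 1 ✓]
29^26 ≡ 55 (mod 79)  [q = 3: ≢ 1 ✓]
29^6 ≡ 10 (mod 79)  [q = 13: ≢ 1 ✓]
None equal 1, so ord_79(29) = 78: 29 is a primitive root.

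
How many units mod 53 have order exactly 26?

φ(53) = 53 − 1 = 52 = 2^2 · 13.
(Z/53Z)^× is cyclic (|G| = 52); a cyclic group of order m has exactly φ(d) elements of each order d | m, and none otherwise.
26 = 2 · 13 divides 52, and φ(26) = 12.

12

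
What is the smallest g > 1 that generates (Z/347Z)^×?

φ(347) = 347 − 1 = 346 = 2 · 173.
Test candidates g = 2, 3, … against the prime factors q ∈ {2, 173} of φ(347): g is a generator iff g^(346/q) ≢ 1 for every such q.
g = 2: 2^173 ≡ 346; 2^2 ≡ 4 — none is 1, so 2 is a primitive root.
Hence the least primitive root of 347 is 2.

2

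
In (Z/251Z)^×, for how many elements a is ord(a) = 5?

φ(251) = 251 − 1 = 250 = 2 · 5^3.
(Z/251Z)^× is cyclic (|G| = 250); a cyclic group of order m has exactly φ(d) elements of each order d | m, and none otherwise.
5 | 250, and φ(5) = 5 − 1 = 4.

4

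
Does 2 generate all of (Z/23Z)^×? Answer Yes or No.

φ(23) = 23 − 1 = 22 = 2 · 11.
It suffices to check that the order of 2 is not a proper divisor of 22: compute 2^(22/q) for q ∈ {2, 11}.
2^11 ≡ 1 (mod 23)  [q = 2: ≡ 1 ✗]
2^2 ≡ 4 (mod 23)  [q = 11: ≢ 1 ✓]
The check at q = 2 fails, so 2 generates a proper subgroup.

No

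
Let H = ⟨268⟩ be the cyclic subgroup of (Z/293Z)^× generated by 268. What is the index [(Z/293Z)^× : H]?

4

Since 268 ∈ (Z/293Z)^×, its order divides φ(293) = 293 − 1 = 292 = 2^2 · 73.
Divisors of 292: 1, 2, 4, 73, 146, 292.
Check 268^d mod 293 for each divisor in increasing order:
268^1 ≡ 268
268^2 ≡ 39
268^4 ≡ 56
268^73 ≡ 1
Thus |⟨268⟩| = ord(268) = 73.
The index is φ(293) / ord(268) = 292 / 73 = 4.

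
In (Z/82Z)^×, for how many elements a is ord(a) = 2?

φ(82) = φ(2)·φ(41) = 1·40 = 40 = 2^3 · 5.
In a cyclic group of order 40, there are φ(d) elements of order d for each divisor d of 40, and zero for non-divisors.
2 | 40, and φ(2) = 2 − 1 = 1.

1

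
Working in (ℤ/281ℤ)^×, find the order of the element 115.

By Lagrange's theorem, ord_281(115) divides φ(281) = 281 − 1 = 280 = 2^3 · 5 · 7.
Divisors of 280: 1, 2, 4, 5, 7, 8, 10, 14, 20, 28, 35, 40, 56, 70, 140, 280.
Compute 115^d (mod 281) for the divisors d until we hit 1:
115^1 ≡ 115 (mod 281)
115^2 ≡ 18 (mod 281)
115^4 ≡ 43 (mod 281)
115^5 ≡ 168 (mod 281)
115^7 ≡ 214 (mod 281)
115^8 ≡ 163 (mod 281)
115^10 ≡ 124 (mod 281)
115^14 ≡ 274 (mod 281)
115^20 ≡ 202 (mod 281)
115^28 ≡ 49 (mod 281)
115^35 ≡ 89 (mod 281)
115^40 ≡ 59 (mod 281)
115^56 ≡ 153 (mod 281)
115^70 ≡ 53 (mod 281)
115^140 ≡ 280 (mod 281)
115^280 ≡ 1 (mod 281) ✓
Therefore the multiplicative order of 115 modulo 281 is 280.

280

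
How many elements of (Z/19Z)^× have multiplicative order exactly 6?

φ(19) = 19 − 1 = 18 = 2 · 3^2.
(Z/19Z)^× is cyclic (|G| = 18); a cyclic group of order m has exactly φ(d) elements of each order d | m, and none otherwise.
6 = 2 · 3 divides 18, and φ(6) = 2.

2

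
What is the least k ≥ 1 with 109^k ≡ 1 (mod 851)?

396

By Lagrange's theorem, ord_851(109) divides φ(851) = φ(23·37) = (23−1)·(37−1) = 22·36 = 792 = 2^3 · 3^2 · 11.
Divisors of 792: 1, 2, 3, 4, 6, 8, 9, 11, 12, 18, 22, 24, 33, 36, 44, 66, 72, 88, 99, 132, 198, 264, 396, 792.
Test each divisor d:
109^1 ≡ 109 (mod 851)
109^2 ≡ 818 (mod 851)
109^3 ≡ 658 (mod 851)
109^4 ≡ 238 (mod 851)
109^6 ≡ 656 (mod 851)
109^8 ≡ 478 (mod 851)
109^9 ≡ 191 (mod 851)
109^11 ≡ 505 (mod 851)
109^12 ≡ 581 (mod 851)
109^18 ≡ 739 (mod 851)
109^22 ≡ 576 (mod 851)
109^24 ≡ 565 (mod 851)
109^33 ≡ 689 (mod 851)
109^36 ≡ 630 (mod 851)
109^44 ≡ 737 (mod 851)
109^66 ≡ 714 (mod 851)
109^72 ≡ 334 (mod 851)
109^88 ≡ 231 (mod 851)
109^99 ≡ 68 (mod 851)
109^132 ≡ 47 (mod 851)
109^198 ≡ 369 (mod 851)
109^264 ≡ 507 (mod 851)
109^396 ≡ 1 (mod 851) ✓
So ord_851(109) = 396.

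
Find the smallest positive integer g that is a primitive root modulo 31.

3

φ(31) = 31 − 1 = 30 = 2 · 3 · 5.
g is a primitive root iff g^(30/q) ≢ 1 (mod 31) for each prime q ∈ {2, 3, 5}.
g = 2: 2^15 ≡ 1 — hits 1, so not a primitive root.
g = 3: 3^15 ≡ 30; 3^10 ≡ 25; 3^6 ≡ 16 — none is 1, so 3 is a primitive root.
Hence the least primitive root of 31 is 3.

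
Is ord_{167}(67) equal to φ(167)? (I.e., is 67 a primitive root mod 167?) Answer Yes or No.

φ(167) = 167 − 1 = 166 = 2 · 83.
An element g generates (Z/167Z)^× iff g^(166/q) ≢ 1 (mod 167) for each prime q ∈ {2, 83}.
67^83 ≡ 166 (mod 167)  [q = 2: ≢ 1 ✓]
67^2 ≡ 147 (mod 167)  [q = 83: ≢ 1 ✓]
Every test exponent gives a nontrivial residue, hence 67 generates the full group.

Yes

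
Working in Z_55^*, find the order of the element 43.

4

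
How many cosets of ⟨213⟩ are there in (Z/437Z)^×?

4

Since 213 ∈ (Z/437Z)^×, its order divides φ(437) = φ(19·23) = (19−1)·(23−1) = 18·22 = 396 = 2^2 · 3^2 · 11.
Divisors of 396: 1, 2, 3, 4, 6, 9, 11, 12, 18, 22, 33, 36, 44, 66, 99, 132, 198, 396.
Compute 213^d (mod 437) for the divisors d until we hit 1:
213^1 ≡ 213 (mod 437)
213^2 ≡ 358 (mod 437)
213^3 ≡ 216 (mod 437)
213^4 ≡ 123 (mod 437)
213^6 ≡ 334 (mod 437)
213^9 ≡ 39 (mod 437)
213^11 ≡ 415 (mod 437)
213^12 ≡ 121 (mod 437)
213^18 ≡ 210 (mod 437)
213^22 ≡ 47 (mod 437)
213^33 ≡ 277 (mod 437)
213^36 ≡ 400 (mod 437)
213^44 ≡ 24 (mod 437)
213^66 ≡ 254 (mod 437)
213^99 ≡ 1 (mod 437) ✓
Thus |⟨213⟩| = ord(213) = 99.
[(Z/437Z)^× : ⟨213⟩] = 396/99 = 4.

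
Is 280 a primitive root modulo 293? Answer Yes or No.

Yes

φ(293) = 293 − 1 = 292 = 2^2 · 73.
An element g generates (Z/293Z)^× iff g^(292/q) ≢ 1 (mod 293) for each prime q ∈ {2, 73}.
280^146 ≡ 292 (mod 293)  [q = 2: ≢ 1 ✓]
280^4 ≡ 140 (mod 293)  [q = 73: ≢ 1 ✓]
None equal 1, so ord_293(280) = 292: 280 is a primitive root.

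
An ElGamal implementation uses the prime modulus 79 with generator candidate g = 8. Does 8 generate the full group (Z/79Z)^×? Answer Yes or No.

No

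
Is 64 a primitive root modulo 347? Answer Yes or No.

φ(347) = 347 − 1 = 346 = 2 · 173.
64 is a primitive root mod 347 iff 64^(φ(347)/q) ≢ 1 for every prime q | φ(347), i.e. q ∈ {2, 173}.
64^173 ≡ 1 (mod 347)  [q = 2: ≡ 1 ✗]
64^2 ≡ 279 (mod 347)  [q = 173: ≢ 1 ✓]
64^173 ≡ 1 shows ord(64) | 173, strictly less than φ(347); not a primitive root.

No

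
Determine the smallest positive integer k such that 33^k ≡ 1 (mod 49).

42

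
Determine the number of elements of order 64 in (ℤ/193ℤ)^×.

φ(193) = 193 − 1 = 192 = 2^6 · 3.
In a cyclic group of order 192, there are φ(d) elements of order d for each divisor d of 192, and zero for non-divisors.
64 = 2^6 divides 192, and φ(64) = 32.

32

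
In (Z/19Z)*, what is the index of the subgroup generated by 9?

The order of 9 must divide φ(19) = 19 − 1 = 18 = 2 · 3^2.
Divisors of 18: 1, 2, 3, 6, 9, 18.
Evaluate successive powers at the divisors of 18:
9^1 ≡ 9 (mod 19)
9^2 ≡ 5 (mod 19)
9^3 ≡ 7 (mod 19)
9^6 ≡ 11 (mod 19)
9^9 ≡ 1 (mod 19) ✓
Thus |⟨9⟩| = ord(9) = 9.
Index = |(Z/19Z)^×| / |⟨9⟩| = 18 / 9 = 2.

2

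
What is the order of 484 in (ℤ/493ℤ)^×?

Since 484 ∈ (Z/493Z)^×, its order divides φ(493) = φ(17·29) = (17−1)·(29−1) = 16·28 = 448 = 2^6 · 7.
Divisors of 448: 1, 2, 4, 7, 8, 14, 16, 28, 32, 56, 64, 112, 224, 448.
Check 484^d mod 493 for each divisor in increasing order:
484^1 ≡ 484
484^2 ≡ 81
484^4 ≡ 152
484^7 ≡ 117
484^8 ≡ 426
484^14 ≡ 378
484^16 ≡ 52
484^28 ≡ 407
484^32 ≡ 239
484^56 ≡ 1
The smallest such exponent is 56, so the order of 484 is 56.

56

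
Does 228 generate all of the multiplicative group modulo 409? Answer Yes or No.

φ(409) = 409 − 1 = 408 = 2^3 · 3 · 17.
An element g generates (Z/409Z)^× iff g^(408/q) ≢ 1 (mod 409) for each prime q ∈ {2, 3, 17}.
228^204 ≡ 408 (mod 409)  [q = 2: ≢ 1 ✓]
228^136 ≡ 355 (mod 409)  [q = 3: ≢ 1 ✓]
228^24 ≡ 180 (mod 409)  [q = 17: ≢ 1 ✓]
Every test exponent gives a nontrivial residue, hence 228 generates the full group.

Yes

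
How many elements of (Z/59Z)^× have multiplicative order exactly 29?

28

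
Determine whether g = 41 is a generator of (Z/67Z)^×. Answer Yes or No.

φ(67) = 67 − 1 = 66 = 2 · 3 · 11.
41 is a primitive root mod 67 iff 41^(φ(67)/q) ≢ 1 for every prime q | φ(67), i.e. q ∈ {2, 3, 11}.
41^33 ≡ 66 (mod 67)  [q = 2: ≢ 1 ✓]
41^22 ≡ 29 (mod 67)  [q = 3: ≢ 1 ✓]
41^6 ≡ 15 (mod 67)  [q = 11: ≢ 1 ✓]
All checks pass, so 41 has order 66 and is a primitive root modulo 67.

Yes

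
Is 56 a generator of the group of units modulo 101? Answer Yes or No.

No

φ(101) = 101 − 1 = 100 = 2^2 · 5^2.
It suffices to check that the order of 56 is not a proper divisor of 100: compute 56^(100/q) for q ∈ {2, 5}.
56^50 ≡ 1 (mod 101)  [q = 2: ≡ 1 ✗]
56^20 ≡ 36 (mod 101)  [q = 5: ≢ 1 ✓]
The check at q = 2 fails, so 56 generates a proper subgroup.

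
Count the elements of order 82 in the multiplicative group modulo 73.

0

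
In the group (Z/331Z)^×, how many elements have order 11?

φ(331) = 331 − 1 = 330 = 2 · 3 · 5 · 11.
(Z/331Z)^× is cyclic (|G| = 330); a cyclic group of order m has exactly φ(d) elements of each order d | m, and none otherwise.
11 | 330, and φ(11) = 11 − 1 = 10.

10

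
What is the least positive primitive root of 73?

φ(73) = 73 − 1 = 72 = 2^3 · 3^2.
Test candidates g = 2, 3, … against the prime factors q ∈ {2, 3} of φ(73): g is a generator iff g^(72/q) ≢ 1 for every such q.
g = 2: 2^36 ≡ 1 — hits 1, so not a primitive root.
g = 3: 3^36 ≡ 1 — hits 1, so not a primitive root.
g = 4: 4^36 ≡ 1 — hits 1, so not a primitive root.
g = 5: 5^36 ≡ 72; 5^24 ≡ 8 — none is 1, so 5 is a primitive root.
So 5 is the smallest generator of (Z/73Z)^×.

5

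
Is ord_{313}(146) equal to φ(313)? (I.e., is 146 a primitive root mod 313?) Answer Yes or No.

Yes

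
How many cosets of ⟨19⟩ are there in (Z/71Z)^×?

2

By Lagrange's theorem, ord_71(19) divides φ(71) = 71 − 1 = 70 = 2 · 5 · 7.
Divisors of 70: 1, 2, 5, 7, 10, 14, 35, 70.
Compute 19^d (mod 71) for the divisors d until we hit 1:
19^1 ≡ 19 (mod 71)
19^2 ≡ 6 (mod 71)
19^5 ≡ 45 (mod 71)
19^7 ≡ 57 (mod 71)
19^10 ≡ 37 (mod 71)
19^14 ≡ 54 (mod 71)
19^35 ≡ 1 (mod 71) ✓
So ord_71(19) = 35, hence |⟨19⟩| = 35.
Index = |(Z/71Z)^×| / |⟨19⟩| = 70 / 35 = 2.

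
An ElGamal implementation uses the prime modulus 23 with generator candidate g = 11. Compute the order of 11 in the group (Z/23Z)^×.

22

The order of 11 must divide φ(23) = 23 − 1 = 22 = 2 · 11.
Divisors of 22: 1, 2, 11, 22.
Evaluate successive powers at the divisors of 22:
11^1 ≡ 11 (mod 23)
11^2 ≡ 6 (mod 23)
11^11 ≡ 22 (mod 23)
11^22 ≡ 1 (mod 23) ✓
Hence ord(11) = 22.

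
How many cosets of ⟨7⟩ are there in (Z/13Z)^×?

1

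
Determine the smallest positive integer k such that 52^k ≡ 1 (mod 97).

By Lagrange's theorem, ord_97(52) divides φ(97) = 97 − 1 = 96 = 2^5 · 3.
Divisors of 96: 1, 2, 3, 4, 6, 8, 12, 16, 24, 32, 48, 96.
Evaluate successive powers at the divisors of 96:
52^1 ≡ 52 (mod 97)
52^2 ≡ 85 (mod 97)
52^3 ≡ 55 (mod 97)
52^4 ≡ 47 (mod 97)
52^6 ≡ 18 (mod 97)
52^8 ≡ 75 (mod 97)
52^12 ≡ 33 (mod 97)
52^16 ≡ 96 (mod 97)
52^24 ≡ 22 (mod 97)
52^32 ≡ 1 (mod 97) ✓
The smallest such exponent is 32, so the order of 52 is 32.

32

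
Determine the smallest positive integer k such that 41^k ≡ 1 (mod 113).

56

The order of 41 must divide φ(113) = 113 − 1 = 112 = 2^4 · 7.
Divisors of 112: 1, 2, 4, 7, 8, 14, 16, 28, 56, 112.
Test each divisor d:
41^1 ≡ 41 (mod 113)
41^2 ≡ 99 (mod 113)
41^4 ≡ 83 (mod 113)
41^7 ≡ 44 (mod 113)
41^8 ≡ 109 (mod 113)
41^14 ≡ 15 (mod 113)
41^16 ≡ 16 (mod 113)
41^28 ≡ 112 (mod 113)
41^56 ≡ 1 (mod 113) ✓
The smallest such exponent is 56, so the order of 41 is 56.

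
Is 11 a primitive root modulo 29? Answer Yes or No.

Yes

φ(29) = 29 − 1 = 28 = 2^2 · 7.
11 is a primitive root mod 29 iff 11^(φ(29)/q) ≢ 1 for every prime q | φ(29), i.e. q ∈ {2, 7}.
11^14 ≡ 28 (mod 29)  [q = 2: ≢ 1 ✓]
11^4 ≡ 25 (mod 29)  [q = 7: ≢ 1 ✓]
All checks pass, so 11 has order 28 and is a primitive root modulo 29.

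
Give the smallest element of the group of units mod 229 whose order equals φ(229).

6

φ(229) = 229 − 1 = 228 = 2^2 · 3 · 19.
Test candidates g = 2, 3, … against the prime factors q ∈ {2, 3, 19} of φ(229): g is a generator iff g^(228/q) ≢ 1 for every such q.
g = 2: 2^114 ≡ 228; 2^76 ≡ 1 — hits 1, so not a primitive root.
g = 3: 3^114 ≡ 1 — hits 1, so not a primitive root.
g = 4: 4^114 ≡ 1 — hits 1, so not a primitive root.
g = 5: 5^114 ≡ 1 — hits 1, so not a primitive root.
g = 6: 6^114 ≡ 228; 6^76 ≡ 134; 6^12 ≡ 165 — none is 1, so 6 is a primitive root.
So 6 is the smallest generator of (Z/229Z)^×.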